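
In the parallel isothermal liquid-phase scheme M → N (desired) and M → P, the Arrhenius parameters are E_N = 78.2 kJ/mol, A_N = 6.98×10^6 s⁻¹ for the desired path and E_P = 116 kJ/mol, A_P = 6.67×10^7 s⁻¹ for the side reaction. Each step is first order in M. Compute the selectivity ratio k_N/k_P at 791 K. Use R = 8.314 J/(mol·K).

32.8

With equal orders, S_{N/P} = k_N/k_P = (A_N/A_P)·exp[(E_P−E_N)/(RT)].
(E_P−E_N)/(RT) = (116−78.2)×10³/(8.314×791) = 37800/6576 = 5.748.
k_N/k_P = (6.98×10^6/6.67×10^7)·exp(5.748) = 0.1046 × 313.5 = 32.8.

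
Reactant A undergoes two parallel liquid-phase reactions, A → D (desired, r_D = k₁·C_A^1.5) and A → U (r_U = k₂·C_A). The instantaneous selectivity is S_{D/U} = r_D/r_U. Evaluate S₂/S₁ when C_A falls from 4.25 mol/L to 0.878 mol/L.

S_{D/U} = (k₁/k₂)·C_A^0.5, so S₂/S₁ = (C_{A,2}/C_{A,1})^0.5.
= (0.878/4.25)^0.5 = (0.2066)^0.5 = 0.455.
Selectivity toward D falls as C_A falls — high-concentration operation is favoured.

0.455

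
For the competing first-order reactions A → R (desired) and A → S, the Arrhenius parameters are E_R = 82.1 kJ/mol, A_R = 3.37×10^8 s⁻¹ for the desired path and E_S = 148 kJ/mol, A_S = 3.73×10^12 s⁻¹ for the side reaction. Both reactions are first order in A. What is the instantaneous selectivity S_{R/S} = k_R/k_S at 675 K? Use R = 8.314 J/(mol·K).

With equal orders, S_{R/S} = k_R/k_S = (A_R/A_S)·exp[(E_S−E_R)/(RT)].
(E_S−E_R)/(RT) = (148−82.1)×10³/(8.314×675) = 65900/5612 = 11.74.
k_R/k_S = (3.37×10^8/3.73×10^12)·exp(11.74) = 9.035×10^-5 × 1.258×10^5 = 11.4.
Since E_R < E_S, lowering the temperature improves selectivity toward R.

11.4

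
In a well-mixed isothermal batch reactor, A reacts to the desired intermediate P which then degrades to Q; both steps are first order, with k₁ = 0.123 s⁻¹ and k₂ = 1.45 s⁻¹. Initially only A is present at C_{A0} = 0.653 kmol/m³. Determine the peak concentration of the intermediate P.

For a first-order series the maximum intermediate yield is C_{P,max}/C_{A0} = (k₁/k₂)^[k₂/(k₂−k₁)].
= (0.123/1.45)^(1.45/(1.45−0.123)) = (0.08483)^(1.093) = 0.06749.
C_{P,max} = 0.06749×0.653 = 0.0441 kmol/m³.

0.0441 kmol/m³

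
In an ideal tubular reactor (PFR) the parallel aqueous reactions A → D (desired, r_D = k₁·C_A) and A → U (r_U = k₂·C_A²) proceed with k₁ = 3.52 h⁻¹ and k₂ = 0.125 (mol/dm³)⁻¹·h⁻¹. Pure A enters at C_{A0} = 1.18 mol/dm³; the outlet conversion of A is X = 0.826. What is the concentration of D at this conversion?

C_A = C_{A0}(1−X) = 0.2053 mol/dm³.
Along a PFR/batch, dC_D/dC_A = −r_D/(r_D+r_U) = −k₁/(k₁+k₂·C_A).
Integrating from C_{A0} to C_A: C_D = (3.52/0.125)·ln[(3.52+0.125·1.18)/(3.52+0.125·0.205)] = 28.16·ln(3.667/3.546) = 0.9514 mol/dm³.

0.951 mol/dm³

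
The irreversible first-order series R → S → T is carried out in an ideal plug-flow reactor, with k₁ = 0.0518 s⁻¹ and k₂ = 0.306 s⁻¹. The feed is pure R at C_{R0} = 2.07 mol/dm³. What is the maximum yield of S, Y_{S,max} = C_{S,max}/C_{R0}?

0.118

Evaluating C_S at τ_opt = ln(k₂/k₁)/(k₂−k₁) gives C_{S,max}/C_{R0} = (k₁/k₂)^[k₂/(k₂−k₁)].
= (0.0518/0.306)^(0.306/(0.306−0.0518)) = (0.1693)^(1.204) = 0.1179.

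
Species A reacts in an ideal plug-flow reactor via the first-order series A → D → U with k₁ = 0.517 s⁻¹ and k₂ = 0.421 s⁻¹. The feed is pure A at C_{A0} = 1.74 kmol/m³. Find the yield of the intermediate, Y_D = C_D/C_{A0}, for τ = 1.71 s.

0.397

For first-order series with pure A initially, C_D(τ) = k₁C_{A0}/(k₂−k₁)·(e^(−k₁τ) − e^(−k₂τ)).
e^(−k₁τ) = e^(−0.517×1.71) = e^(−0.8841) = 0.4131; e^(−k₂τ) = e^(−0.7199) = 0.4868.
C_D = 0.517×1.74/(0.421−0.517) × (0.4131−0.4868) = (-9.371)×(-0.07370) = 0.6906 kmol/m³.
Y_D = C_D/C_{A0} = 0.6906/1.74 = 0.397.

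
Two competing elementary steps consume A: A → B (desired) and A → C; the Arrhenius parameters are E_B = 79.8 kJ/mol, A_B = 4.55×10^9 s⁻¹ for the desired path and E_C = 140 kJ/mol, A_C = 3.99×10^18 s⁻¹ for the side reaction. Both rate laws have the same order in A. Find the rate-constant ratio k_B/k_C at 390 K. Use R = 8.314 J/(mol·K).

0.132

With equal orders, S_{B/C} = k_B/k_C = (A_B/A_C)·exp[(E_C−E_B)/(RT)].
(E_C−E_B)/(RT) = (140−79.8)×10³/(8.314×390) = 60200/3242 = 18.57.
k_B/k_C = (4.55×10^9/3.99×10^18)·exp(18.57) = 1.140×10^-9 × 1.157×10^8 = 0.132.
Since E_B < E_C, lowering the temperature improves selectivity toward B.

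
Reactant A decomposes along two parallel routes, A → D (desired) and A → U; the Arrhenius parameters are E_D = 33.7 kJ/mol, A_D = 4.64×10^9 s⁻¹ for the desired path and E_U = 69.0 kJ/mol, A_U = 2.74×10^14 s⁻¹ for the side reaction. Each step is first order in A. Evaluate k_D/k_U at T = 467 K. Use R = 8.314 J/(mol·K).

k_D/k_U = (A_D/A_U)·exp[−(E_D−E_U)/(RT)] = (A_D/A_U)·exp[(E_U−E_D)/(RT)].
(E_U−E_D)/(RT) = (69.0−33.7)×10³/(8.314×467) = 35300/3883 = 9.092.
k_D/k_U = (4.64×10^9/2.74×10^14)·exp(9.092) = 1.693×10^-5 × 8882 = 0.150.

0.150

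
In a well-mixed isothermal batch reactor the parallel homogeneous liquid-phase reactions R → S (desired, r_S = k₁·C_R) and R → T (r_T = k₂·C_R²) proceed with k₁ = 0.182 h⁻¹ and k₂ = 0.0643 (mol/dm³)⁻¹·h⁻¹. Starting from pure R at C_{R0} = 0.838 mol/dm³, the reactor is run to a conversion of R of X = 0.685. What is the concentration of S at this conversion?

0.482 mol/dm³

C_R = C_{R0}(1−X) = 0.2640 mol/dm³.
Along a PFR/batch, dC_S/dC_R = −r_S/(r_S+r_T) = −k₁/(k₁+k₂·C_R).
Integrating from C_{R0} to C_R: C_S = (0.182/0.0643)·ln[(0.182+0.0643·0.838)/(0.182+0.0643·0.264)] = 2.830·ln(0.2359/0.1990) = 0.4817 mol/dm³.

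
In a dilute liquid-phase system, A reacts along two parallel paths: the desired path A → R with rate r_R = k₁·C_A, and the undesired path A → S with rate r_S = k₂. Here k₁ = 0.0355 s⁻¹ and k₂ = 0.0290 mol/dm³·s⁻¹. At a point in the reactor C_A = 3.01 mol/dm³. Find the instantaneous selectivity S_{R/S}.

3.68

S_{R/S} = r_R/r_S = (k₁·C_A)/(k₂) = (k₁/k₂)·C_A.
= (0.0355×3.010) / (0.0290) = 0.1069/0.02900 = 3.68.
Since the desired path is higher order in A, keeping C_A high (PFR or concentrated feed) favours R.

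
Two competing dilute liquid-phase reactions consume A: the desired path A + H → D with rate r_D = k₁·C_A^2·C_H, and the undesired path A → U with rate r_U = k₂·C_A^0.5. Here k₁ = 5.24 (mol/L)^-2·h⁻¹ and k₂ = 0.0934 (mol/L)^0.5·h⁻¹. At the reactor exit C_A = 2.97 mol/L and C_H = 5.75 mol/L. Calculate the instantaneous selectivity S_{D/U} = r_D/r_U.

S_{D/U} = r_D/r_U = (k₁·C_A^2·C_H)/(k₂·C_A^0.5) = (k₁/k₂)·C_A^1.5·C_H.
= (5.24×2.970^2×5.750) / (0.0934×2.970^0.5) = 265.8/0.1610 = 1651.
Since the desired path is higher order in A, keeping C_A high (PFR or concentrated feed) favours D.

1651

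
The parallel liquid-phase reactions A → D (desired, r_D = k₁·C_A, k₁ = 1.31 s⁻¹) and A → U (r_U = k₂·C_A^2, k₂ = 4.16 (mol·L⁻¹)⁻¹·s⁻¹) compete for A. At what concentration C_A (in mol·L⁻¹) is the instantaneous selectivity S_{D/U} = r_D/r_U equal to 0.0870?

3.62 mol·L⁻¹

S_{D/U} = (k₁/k₂)·C_A⁻¹ ⇒ C_A = (S·k₂/k₁)^(-1).
= (0.0870×4.16/1.31)^(-1) = (0.2763)^(-1) = 3.62 mol·L⁻¹.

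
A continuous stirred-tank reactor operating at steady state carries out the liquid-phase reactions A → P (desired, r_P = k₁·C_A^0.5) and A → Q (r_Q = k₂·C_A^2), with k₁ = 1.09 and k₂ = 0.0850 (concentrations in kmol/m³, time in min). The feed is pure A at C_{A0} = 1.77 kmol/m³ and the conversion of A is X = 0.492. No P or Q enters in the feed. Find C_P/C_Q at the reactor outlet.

15.0

Exit C_A = C_{A0}(1−X) = 1.77×0.508 = 0.8992 kmol/m³.
In a CSTR the entire volume is at exit conditions, so r_P = 1.09×0.8992^0.5 = 1.034 and r_Q = 0.0850×0.8992^2 = 0.06872.
Overall selectivity = C_P/C_Q = r_Pτ/(r_Qτ) = r_P/r_Q = 15.0.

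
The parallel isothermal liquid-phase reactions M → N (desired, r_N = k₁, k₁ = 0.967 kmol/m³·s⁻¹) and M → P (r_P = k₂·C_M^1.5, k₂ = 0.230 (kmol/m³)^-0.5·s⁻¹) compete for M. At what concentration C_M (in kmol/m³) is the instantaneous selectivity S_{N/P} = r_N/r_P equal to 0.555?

S_{N/P} = (k₁/k₂)·C_M^-1.5 ⇒ C_M = (S·k₂/k₁)^(1/(-1.5)).
= (0.555×0.230/0.967)^(-0.6667) = (0.1320)^(-0.6667) = 3.86 kmol/m³.

3.86 kmol/m³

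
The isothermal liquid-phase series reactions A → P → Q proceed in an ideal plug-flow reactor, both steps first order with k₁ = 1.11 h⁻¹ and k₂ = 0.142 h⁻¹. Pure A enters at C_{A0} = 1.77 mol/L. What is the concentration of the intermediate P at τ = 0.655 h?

0.868 mol/L

The intermediate concentration in a first-order A→B→C sequence is C_P = k₁C_{A0}(e^(−k₁τ) − e^(−k₂τ))/(k₂−k₁).
e^(−k₁τ) = e^(−1.11×0.655) = e^(−0.7271) = 0.4833; e^(−k₂τ) = e^(−0.09301) = 0.9112.
C_P = 1.11×1.77/(0.142−1.11) × (0.4833−0.9112) = (-2.030)×(-0.4279) = 0.8684 mol/L.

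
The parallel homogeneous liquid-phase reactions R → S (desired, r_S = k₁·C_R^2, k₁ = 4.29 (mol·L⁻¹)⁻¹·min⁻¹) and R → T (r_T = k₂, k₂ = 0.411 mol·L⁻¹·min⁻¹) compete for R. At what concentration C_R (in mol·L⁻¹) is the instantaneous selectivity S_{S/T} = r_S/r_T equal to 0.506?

S_{S/T} = (k₁/k₂)·C_R^2 ⇒ C_R = (S·k₂/k₁)^(0.5).
= (0.506×0.411/4.29)^(0.5) = (0.04848)^(0.5) = 0.220 mol·L⁻¹.

0.220 mol·L⁻¹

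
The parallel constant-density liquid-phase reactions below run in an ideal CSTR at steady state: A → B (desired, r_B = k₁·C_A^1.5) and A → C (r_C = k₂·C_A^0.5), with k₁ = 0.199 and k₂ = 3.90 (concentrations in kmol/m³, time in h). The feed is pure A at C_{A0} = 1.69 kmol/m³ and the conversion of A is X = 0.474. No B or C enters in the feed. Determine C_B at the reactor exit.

Exit C_A = C_{A0}(1−X) = 1.69×0.526 = 0.8889 kmol/m³.
Rates in a CSTR are evaluated at the outlet concentration: r_B = 0.199×0.8889^1.5 = 0.1668, r_C = 3.90×0.8889^0.5 = 3.677.
Fraction of consumed A going to B: r_B/(r_B+r_C) = 0.04339.
C_B = 0.04339·C_{A0}·X = 0.04339×1.69×0.474 = 0.0348 kmol/m³.

0.0348 kmol/m³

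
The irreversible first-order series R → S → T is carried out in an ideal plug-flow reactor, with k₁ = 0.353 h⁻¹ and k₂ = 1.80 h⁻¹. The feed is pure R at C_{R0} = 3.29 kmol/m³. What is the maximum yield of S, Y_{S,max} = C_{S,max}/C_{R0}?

For a first-order series the maximum intermediate yield is C_{S,max}/C_{R0} = (k₁/k₂)^[k₂/(k₂−k₁)].
= (0.353/1.80)^(1.80/(1.80−0.353)) = (0.1961)^(1.244) = 0.1318.

0.132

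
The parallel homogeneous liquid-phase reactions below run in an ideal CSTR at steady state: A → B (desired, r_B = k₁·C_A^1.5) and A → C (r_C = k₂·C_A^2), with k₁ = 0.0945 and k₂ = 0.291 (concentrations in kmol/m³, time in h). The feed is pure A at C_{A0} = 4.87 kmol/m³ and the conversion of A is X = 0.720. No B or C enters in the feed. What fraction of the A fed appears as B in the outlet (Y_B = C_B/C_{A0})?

Exit C_A = C_{A0}(1−X) = 4.87×0.280 = 1.364 kmol/m³.
Rates in a CSTR are evaluated at the outlet concentration: r_B = 0.0945×1.364^1.5 = 0.1505, r_C = 0.291×1.364^2 = 0.5411.
Fraction of consumed A going to B: r_B/(r_B+r_C) = 0.2176.
C_B = 0.2176·C_{A0}·X = 0.2176×4.87×0.720 = 0.763 kmol/m³; Y_B = C_B/C_{A0} = 0.157.

0.157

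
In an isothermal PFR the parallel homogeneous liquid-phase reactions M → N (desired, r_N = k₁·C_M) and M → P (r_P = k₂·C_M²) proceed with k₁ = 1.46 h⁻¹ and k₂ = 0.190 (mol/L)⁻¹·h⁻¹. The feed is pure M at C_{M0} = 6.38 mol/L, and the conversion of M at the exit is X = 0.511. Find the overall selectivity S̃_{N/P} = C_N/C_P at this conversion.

1.64

C_M = C_{M0}(1−X) = 3.120 mol/L.
Along a PFR/batch, dC_N/dC_M = −r_N/(r_N+r_P) = −k₁/(k₁+k₂·C_M).
Integrating from C_{M0} to C_M: C_N = (1.46/0.190)·ln[(1.46+0.190·6.38)/(1.46+0.190·3.12)] = 7.684·ln(2.672/2.053) = 2.026 mol/L.
C_P = (C_{M0}−C_M)−C_N = 1.234 mol/L; S̃_{N/P} = 2.026/1.234 = 1.64.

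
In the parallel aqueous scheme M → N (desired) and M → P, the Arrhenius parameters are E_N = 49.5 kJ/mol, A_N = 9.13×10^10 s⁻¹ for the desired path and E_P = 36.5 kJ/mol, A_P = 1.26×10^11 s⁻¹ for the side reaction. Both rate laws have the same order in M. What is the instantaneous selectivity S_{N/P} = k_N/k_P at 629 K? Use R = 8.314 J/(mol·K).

0.0603

Since both paths have the same order in M, the concentration cancels and S_{N/P} = k_N/k_P = (A_N/A_P)·exp[(E_P−E_N)/(RT)].
(E_P−E_N)/(RT) = (36.5−49.5)×10³/(8.314×629) = -13000/5230 = -2.486.
k_N/k_P = (9.13×10^10/1.26×10^11)·exp(-2.486) = 0.7246 × 0.08325 = 0.0603.
Since E_N > E_P, raising the temperature improves selectivity toward N.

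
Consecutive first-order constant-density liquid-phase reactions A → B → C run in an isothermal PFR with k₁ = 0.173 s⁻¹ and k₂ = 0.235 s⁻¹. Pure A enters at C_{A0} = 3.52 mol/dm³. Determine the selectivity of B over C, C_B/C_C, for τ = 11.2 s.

Solving the coupled first-order balances gives C_B(τ) = [k₁/(k₂−k₁)]·C_{A0}·(e^(−k₁τ) − e^(−k₂τ)).
e^(−k₁τ) = e^(−0.173×11.2) = e^(−1.938) = 0.1440; e^(−k₂τ) = e^(−2.632) = 0.07193.
C_B = 0.173×3.52/(0.235−0.173) × (0.1440−0.07193) = 9.822×0.07211 = 0.7083 mol/dm³.
C_A = C_{A0}e^(−k₁τ) = 0.5071 mol/dm³, so C_C = C_{A0}−C_A−C_B = 2.305 mol/dm³; C_B/C_C = 0.307.

0.307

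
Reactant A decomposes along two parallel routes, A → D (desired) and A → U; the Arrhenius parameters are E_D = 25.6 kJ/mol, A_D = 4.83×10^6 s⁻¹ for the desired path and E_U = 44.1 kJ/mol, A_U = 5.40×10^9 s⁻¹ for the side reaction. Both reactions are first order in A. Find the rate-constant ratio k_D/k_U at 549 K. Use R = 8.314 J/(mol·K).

k_D/k_U = (A_D/A_U)·exp[−(E_D−E_U)/(RT)] = (A_D/A_U)·exp[(E_U−E_D)/(RT)].
(E_U−E_D)/(RT) = (44.1−25.6)×10³/(8.314×549) = 18500/4564 = 4.053.
k_D/k_U = (4.83×10^6/5.40×10^9)·exp(4.053) = 8.944×10^-4 × 57.58 = 0.0515.

0.0515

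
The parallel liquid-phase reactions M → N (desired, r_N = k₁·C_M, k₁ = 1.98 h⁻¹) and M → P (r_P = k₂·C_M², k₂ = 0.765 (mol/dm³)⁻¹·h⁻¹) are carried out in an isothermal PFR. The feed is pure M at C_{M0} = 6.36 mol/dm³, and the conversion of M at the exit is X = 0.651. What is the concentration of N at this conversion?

C_M = C_{M0}(1−X) = 2.220 mol/dm³.
Along a PFR/batch, dC_N/dC_M = −r_N/(r_N+r_P) = −k₁/(k₁+k₂·C_M).
Integrating from C_{M0} to C_M: C_N = (1.98/0.765)·ln[(1.98+0.765·6.36)/(1.98+0.765·2.22)] = 2.588·ln(6.845/3.678) = 1.608 mol/dm³.

1.61 mol/dm³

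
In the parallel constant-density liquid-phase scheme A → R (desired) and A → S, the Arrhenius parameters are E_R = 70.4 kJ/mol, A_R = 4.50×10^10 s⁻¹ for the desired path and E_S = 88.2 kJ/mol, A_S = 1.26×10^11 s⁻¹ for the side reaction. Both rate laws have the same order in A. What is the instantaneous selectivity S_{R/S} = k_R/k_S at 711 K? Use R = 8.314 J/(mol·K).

Since both paths have the same order in A, the concentration cancels and S_{R/S} = k_R/k_S = (A_R/A_S)·exp[(E_S−E_R)/(RT)].
(E_S−E_R)/(RT) = (88.2−70.4)×10³/(8.314×711) = 17800/5911 = 3.011.
k_R/k_S = (4.50×10^10/1.26×10^11)·exp(3.011) = 0.3571 × 20.31 = 7.25.
Since E_R < E_S, lowering the temperature improves selectivity toward R.

7.25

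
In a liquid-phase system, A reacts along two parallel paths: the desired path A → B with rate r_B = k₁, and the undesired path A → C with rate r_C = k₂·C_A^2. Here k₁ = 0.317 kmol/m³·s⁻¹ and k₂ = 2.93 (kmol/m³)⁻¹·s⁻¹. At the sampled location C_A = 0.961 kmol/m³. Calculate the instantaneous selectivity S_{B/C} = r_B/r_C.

S_{B/C} = r_B/r_C = (k₁)/(k₂·C_A^2) = (k₁/k₂)·C_A^-2.
= (0.317) / (2.93×0.9610^2) = 0.3170/2.706 = 0.117.
The undesired path is higher order in A, so low C_A (CSTR or dilute feed) favours B.

0.117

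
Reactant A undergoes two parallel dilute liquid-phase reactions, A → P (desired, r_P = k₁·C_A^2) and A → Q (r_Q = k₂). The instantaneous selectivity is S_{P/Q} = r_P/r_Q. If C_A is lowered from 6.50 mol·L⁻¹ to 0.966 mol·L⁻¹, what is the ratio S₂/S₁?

S_{P/Q} = (k₁/k₂)·C_A^2, so S₂/S₁ = (C_{A,2}/C_{A,1})^2.
= (0.966/6.50)^2 = (0.1486)^2 = 0.0221.
Selectivity toward P falls as C_A falls — high-concentration operation is favoured.

0.0221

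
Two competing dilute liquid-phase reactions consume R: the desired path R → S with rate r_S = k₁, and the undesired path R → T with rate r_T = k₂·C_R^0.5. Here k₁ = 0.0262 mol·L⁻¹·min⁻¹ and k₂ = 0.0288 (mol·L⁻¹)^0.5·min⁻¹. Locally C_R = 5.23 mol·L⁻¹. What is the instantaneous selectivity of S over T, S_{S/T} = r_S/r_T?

0.398

S_{S/T} = r_S/r_T = (k₁)/(k₂·C_R^0.5) = (k₁/k₂)·C_R^-0.5.
= (0.0262) / (0.0288×5.230^0.5) = 0.02620/0.06586 = 0.398.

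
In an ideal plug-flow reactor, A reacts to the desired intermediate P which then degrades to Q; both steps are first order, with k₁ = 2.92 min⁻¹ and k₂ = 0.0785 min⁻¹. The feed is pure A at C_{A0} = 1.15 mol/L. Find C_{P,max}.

At the optimum, C_{P,max}/C_{A0} = (k₁/k₂)^[k₂/(k₂−k₁)].
= (2.92/0.0785)^(0.0785/(0.0785−2.92)) = (37.20)^(-0.02763) = 0.9049.
C_{P,max} = 0.9049×1.15 = 1.04 mol/L.

1.04 mol/L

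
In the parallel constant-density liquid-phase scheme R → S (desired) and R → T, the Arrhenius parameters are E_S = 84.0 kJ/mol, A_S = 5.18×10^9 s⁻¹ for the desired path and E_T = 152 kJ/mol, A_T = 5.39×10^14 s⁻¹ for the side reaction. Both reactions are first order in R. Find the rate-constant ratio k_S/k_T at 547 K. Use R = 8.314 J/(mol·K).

Since both paths have the same order in R, the concentration cancels and S_{S/T} = k_S/k_T = (A_S/A_T)·exp[(E_T−E_S)/(RT)].
(E_T−E_S)/(RT) = (152−84.0)×10³/(8.314×547) = 68000/4548 = 14.95.
k_S/k_T = (5.18×10^9/5.39×10^14)·exp(14.95) = 9.610×10^-6 × 3.117×10^6 = 30.0.
Since E_S < E_T, lowering the temperature improves selectivity toward S.

30.0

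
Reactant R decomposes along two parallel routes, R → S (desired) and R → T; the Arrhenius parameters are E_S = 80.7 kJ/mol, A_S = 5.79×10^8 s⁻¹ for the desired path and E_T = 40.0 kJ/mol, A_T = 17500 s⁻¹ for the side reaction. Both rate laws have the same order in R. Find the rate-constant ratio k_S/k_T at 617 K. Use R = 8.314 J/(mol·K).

k_S/k_T = (A_S/A_T)·exp[−(E_S−E_T)/(RT)] = (A_S/A_T)·exp[(E_T−E_S)/(RT)].
(E_T−E_S)/(RT) = (40.0−80.7)×10³/(8.314×617) = -40700/5130 = -7.934.
k_S/k_T = (5.79×10^8/17500)·exp(-7.934) = 33086 × 3.583×10^-4 = 11.9.

11.9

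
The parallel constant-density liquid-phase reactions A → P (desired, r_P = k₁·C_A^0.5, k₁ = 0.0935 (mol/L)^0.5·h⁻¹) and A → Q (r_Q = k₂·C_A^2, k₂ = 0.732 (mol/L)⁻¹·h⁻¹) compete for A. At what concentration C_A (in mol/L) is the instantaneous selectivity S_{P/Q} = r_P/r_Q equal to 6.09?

0.0761 mol/L

S_{P/Q} = (k₁/k₂)·C_A^-1.5 ⇒ C_A = (S·k₂/k₁)^(1/(-1.5)).
= (6.09×0.732/0.0935)^(-0.6667) = (47.68)^(-0.6667) = 0.0761 mol/L.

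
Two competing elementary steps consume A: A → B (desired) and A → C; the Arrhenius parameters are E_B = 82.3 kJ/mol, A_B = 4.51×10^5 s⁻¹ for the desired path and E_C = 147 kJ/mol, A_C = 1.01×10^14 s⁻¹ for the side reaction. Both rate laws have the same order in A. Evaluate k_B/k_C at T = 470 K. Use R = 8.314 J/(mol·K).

0.0693

With equal orders, S_{B/C} = k_B/k_C = (A_B/A_C)·exp[(E_C−E_B)/(RT)].
(E_C−E_B)/(RT) = (147−82.3)×10³/(8.314×470) = 64700/3908 = 16.56.
k_B/k_C = (4.51×10^5/1.01×10^14)·exp(16.56) = 4.465×10^-9 × 1.552×10^7 = 0.0693.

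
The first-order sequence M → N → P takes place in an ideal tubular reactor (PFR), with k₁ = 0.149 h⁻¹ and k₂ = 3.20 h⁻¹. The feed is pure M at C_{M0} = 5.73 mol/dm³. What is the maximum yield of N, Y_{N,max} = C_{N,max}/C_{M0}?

0.0401

At the optimum, C_{N,max}/C_{M0} = (k₁/k₂)^[k₂/(k₂−k₁)].
= (0.149/3.20)^(3.20/(3.20−0.149)) = (0.04656)^(1.049) = 0.04009.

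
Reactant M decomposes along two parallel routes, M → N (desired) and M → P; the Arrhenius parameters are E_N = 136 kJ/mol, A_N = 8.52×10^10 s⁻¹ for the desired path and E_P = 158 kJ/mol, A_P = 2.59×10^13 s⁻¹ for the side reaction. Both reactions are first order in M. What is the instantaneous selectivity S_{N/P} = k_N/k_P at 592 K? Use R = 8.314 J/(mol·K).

Since both paths have the same order in M, the concentration cancels and S_{N/P} = k_N/k_P = (A_N/A_P)·exp[(E_P−E_N)/(RT)].
(E_P−E_N)/(RT) = (158−136)×10³/(8.314×592) = 22000/4922 = 4.470.
k_N/k_P = (8.52×10^10/2.59×10^13)·exp(4.470) = 0.003290 × 87.34 = 0.287.

0.287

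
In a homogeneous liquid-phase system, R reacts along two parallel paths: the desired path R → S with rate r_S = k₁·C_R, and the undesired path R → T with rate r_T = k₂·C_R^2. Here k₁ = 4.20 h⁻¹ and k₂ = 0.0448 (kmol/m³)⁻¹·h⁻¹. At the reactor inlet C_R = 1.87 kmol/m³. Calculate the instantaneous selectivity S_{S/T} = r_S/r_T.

S_{S/T} = r_S/r_T = (k₁·C_R)/(k₂·C_R^2) = (k₁/k₂)·C_R⁻¹.
= (4.20×1.870) / (0.0448×1.870^2) = 7.854/0.1567 = 50.1.

50.1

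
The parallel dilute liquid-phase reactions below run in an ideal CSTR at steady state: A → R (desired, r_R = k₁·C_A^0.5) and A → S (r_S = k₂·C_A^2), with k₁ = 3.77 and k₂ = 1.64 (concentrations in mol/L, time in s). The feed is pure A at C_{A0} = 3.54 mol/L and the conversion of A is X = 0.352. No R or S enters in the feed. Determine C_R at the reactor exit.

Exit C_A = C_{A0}(1−X) = 3.54×0.648 = 2.294 mol/L.
In a CSTR the entire volume is at exit conditions, so r_R = 3.77×2.294^0.5 = 5.710 and r_S = 1.64×2.294^2 = 8.630.
Fraction of consumed A going to R: r_R/(r_R+r_S) = 0.3982.
C_R = 0.3982·C_{A0}·X = 0.3982×3.54×0.352 = 0.496 mol/L.

0.496 mol/L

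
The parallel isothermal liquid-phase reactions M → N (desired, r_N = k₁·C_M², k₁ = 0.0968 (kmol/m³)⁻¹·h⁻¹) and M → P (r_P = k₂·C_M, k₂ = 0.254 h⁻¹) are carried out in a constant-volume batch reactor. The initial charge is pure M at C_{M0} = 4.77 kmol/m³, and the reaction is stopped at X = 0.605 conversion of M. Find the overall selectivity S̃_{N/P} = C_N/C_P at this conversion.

1.22

C_M = C_{M0}(1−X) = 1.884 kmol/m³.
Along a PFR/batch, dC_P/dC_M = −r_P/(r_N+r_P) = −k₂/(k₂+k₁·C_M).
Integrating from C_{M0} to C_M: C_P = (0.254/0.0968)·ln[(0.254+0.0968·4.77)/(0.254+0.0968·1.88)] = 2.624·ln(0.7157/0.4364) = 1.298 kmol/m³.
Then C_N = (C_{M0}−C_M) − C_P = 2.886 − 1.298 = 1.588 kmol/m³.
S̃_{N/P} = C_N/C_P = 1.588/1.298 = 1.22.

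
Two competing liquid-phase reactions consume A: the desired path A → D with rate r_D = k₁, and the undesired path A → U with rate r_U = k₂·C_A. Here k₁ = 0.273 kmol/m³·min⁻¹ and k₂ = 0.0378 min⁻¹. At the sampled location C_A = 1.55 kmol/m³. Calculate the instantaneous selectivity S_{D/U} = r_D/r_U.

S_{D/U} = r_D/r_U = (k₁)/(k₂·C_A) = (k₁/k₂)·C_A⁻¹.
= (0.273) / (0.0378×1.550) = 0.2730/0.05859 = 4.66.

4.66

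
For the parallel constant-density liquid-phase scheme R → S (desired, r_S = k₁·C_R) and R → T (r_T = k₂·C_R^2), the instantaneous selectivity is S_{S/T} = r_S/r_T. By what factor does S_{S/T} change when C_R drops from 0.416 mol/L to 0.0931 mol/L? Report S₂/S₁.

S_{S/T} = (k₁/k₂)·C_R⁻¹, so S₂/S₁ = (C_{R,2}/C_{R,1})⁻¹.
= 0.416/0.0931 = 4.47.

4.47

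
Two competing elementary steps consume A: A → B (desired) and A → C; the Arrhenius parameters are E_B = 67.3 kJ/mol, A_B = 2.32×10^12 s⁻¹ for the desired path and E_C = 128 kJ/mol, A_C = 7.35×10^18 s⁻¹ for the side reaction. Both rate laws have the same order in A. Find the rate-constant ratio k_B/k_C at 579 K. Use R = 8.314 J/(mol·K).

Since both paths have the same order in A, the concentration cancels and S_{B/C} = k_B/k_C = (A_B/A_C)·exp[(E_C−E_B)/(RT)].
(E_C−E_B)/(RT) = (128−67.3)×10³/(8.314×579) = 60700/4814 = 12.61.
k_B/k_C = (2.32×10^12/7.35×10^18)·exp(12.61) = 3.156×10^-7 × 2.994×10^5 = 0.0945.

0.0945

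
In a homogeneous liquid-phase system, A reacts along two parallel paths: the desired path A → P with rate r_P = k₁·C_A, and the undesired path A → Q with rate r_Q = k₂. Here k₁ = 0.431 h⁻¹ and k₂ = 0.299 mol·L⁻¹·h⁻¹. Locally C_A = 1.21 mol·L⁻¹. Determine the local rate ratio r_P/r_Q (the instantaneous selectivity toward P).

1.74

S_{P/Q} = r_P/r_Q = (k₁·C_A)/(k₂) = (k₁/k₂)·C_A.
= (0.431×1.210) / (0.299) = 0.5215/0.2990 = 1.74.
Since the desired path is higher order in A, keeping C_A high (PFR or concentrated feed) favours P.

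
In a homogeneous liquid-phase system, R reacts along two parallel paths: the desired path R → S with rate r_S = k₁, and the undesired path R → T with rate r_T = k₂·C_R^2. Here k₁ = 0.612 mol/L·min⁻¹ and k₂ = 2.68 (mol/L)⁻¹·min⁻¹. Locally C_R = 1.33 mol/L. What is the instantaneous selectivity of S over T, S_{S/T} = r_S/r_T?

S_{S/T} = r_S/r_T = (k₁)/(k₂·C_R^2) = (k₁/k₂)·C_R^-2.
= (0.612) / (2.68×1.330^2) = 0.6120/4.741 = 0.129.
The undesired path is higher order in R, so low C_R (CSTR or dilute feed) favours S.

0.129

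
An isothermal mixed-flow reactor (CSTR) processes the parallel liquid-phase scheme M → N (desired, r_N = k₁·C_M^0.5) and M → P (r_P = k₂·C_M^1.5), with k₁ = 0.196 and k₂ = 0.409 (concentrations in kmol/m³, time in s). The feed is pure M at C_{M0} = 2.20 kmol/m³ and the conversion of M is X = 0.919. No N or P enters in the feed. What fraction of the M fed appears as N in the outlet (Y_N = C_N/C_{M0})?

Exit C_M = C_{M0}(1−X) = 2.20×0.0810 = 0.1782 kmol/m³.
A CSTR operates uniformly at the exit composition, giving r_N = 0.08274 and r_P = 0.03077 (each k·C_M^n at C_M = 0.1782).
Fraction of consumed M going to N: r_N/(r_N+r_P) = 0.7289.
C_N = 0.7289·C_{M0}·X = 0.7289×2.20×0.919 = 1.47 kmol/m³; Y_N = C_N/C_{M0} = 0.670.

0.670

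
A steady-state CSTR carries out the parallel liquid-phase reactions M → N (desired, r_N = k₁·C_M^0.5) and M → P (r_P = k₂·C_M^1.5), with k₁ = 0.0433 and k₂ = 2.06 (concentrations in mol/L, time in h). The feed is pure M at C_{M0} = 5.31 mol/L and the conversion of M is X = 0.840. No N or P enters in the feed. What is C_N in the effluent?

0.108 mol/L

Exit C_M = C_{M0}(1−X) = 5.31×0.160 = 0.8496 mol/L.
A CSTR operates uniformly at the exit composition, giving r_N = 0.03991 and r_P = 1.613 (each k·C_M^n at C_M = 0.8496).
Fraction of consumed M going to N: r_N/(r_N+r_P) = 0.02414.
C_N = 0.02414·C_{M0}·X = 0.02414×5.31×0.840 = 0.108 mol/L.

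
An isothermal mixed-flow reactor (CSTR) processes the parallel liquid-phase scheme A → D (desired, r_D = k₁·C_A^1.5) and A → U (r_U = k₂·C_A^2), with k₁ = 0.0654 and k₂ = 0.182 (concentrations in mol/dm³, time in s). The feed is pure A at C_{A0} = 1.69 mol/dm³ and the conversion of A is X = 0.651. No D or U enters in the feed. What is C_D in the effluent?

Exit C_A = C_{A0}(1−X) = 1.69×0.349 = 0.5898 mol/dm³.
In a CSTR the entire volume is at exit conditions, so r_D = 0.0654×0.5898^1.5 = 0.02962 and r_U = 0.182×0.5898^2 = 0.06331.
Fraction of consumed A going to D: r_D/(r_D+r_U) = 0.3188.
C_D = 0.3188·C_{A0}·X = 0.3188×1.69×0.651 = 0.351 mol/dm³.

0.351 mol/dm³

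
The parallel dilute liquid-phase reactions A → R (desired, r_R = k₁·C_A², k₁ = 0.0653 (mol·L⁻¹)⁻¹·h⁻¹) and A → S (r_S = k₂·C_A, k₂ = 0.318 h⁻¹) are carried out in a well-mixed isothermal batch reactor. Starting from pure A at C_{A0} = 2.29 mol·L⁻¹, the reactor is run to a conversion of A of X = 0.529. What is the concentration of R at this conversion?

0.309 mol·L⁻¹

C_A = C_{A0}(1−X) = 1.079 mol·L⁻¹.
Along a PFR/batch, dC_S/dC_A = −r_S/(r_R+r_S) = −k₂/(k₂+k₁·C_A).
Integrating from C_{A0} to C_A: C_S = (0.318/0.0653)·ln[(0.318+0.0653·2.29)/(0.318+0.0653·1.08)] = 4.870·ln(0.4675/0.3884) = 0.9027 mol·L⁻¹.
Then C_R = (C_{A0}−C_A) − C_S = 1.211 − 0.9027 = 0.3087 mol·L⁻¹.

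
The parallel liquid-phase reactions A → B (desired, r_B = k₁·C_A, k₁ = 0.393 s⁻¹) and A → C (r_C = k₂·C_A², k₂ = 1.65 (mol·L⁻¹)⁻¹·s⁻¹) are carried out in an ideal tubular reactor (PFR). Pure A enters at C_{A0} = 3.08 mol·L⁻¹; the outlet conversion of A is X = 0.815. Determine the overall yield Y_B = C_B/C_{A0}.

0.109

C_A = C_{A0}(1−X) = 0.5698 mol·L⁻¹.
Along a PFR/batch, dC_B/dC_A = −r_B/(r_B+r_C) = −k₁/(k₁+k₂·C_A).
Integrating from C_{A0} to C_A: C_B = (0.393/1.65)·ln[(0.393+1.65·3.08)/(0.393+1.65·0.570)] = 0.2382·ln(5.475/1.333) = 0.3365 mol·L⁻¹.
Y_B = C_B/C_{A0} = 0.3365/3.08 = 0.109.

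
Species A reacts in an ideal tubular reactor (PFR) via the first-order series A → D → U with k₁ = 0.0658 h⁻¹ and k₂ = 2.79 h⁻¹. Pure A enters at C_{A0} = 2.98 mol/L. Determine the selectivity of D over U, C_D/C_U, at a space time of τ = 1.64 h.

0.265

The intermediate concentration in a first-order A→B→C sequence is C_D = k₁C_{A0}(e^(−k₁τ) − e^(−k₂τ))/(k₂−k₁).
e^(−k₁τ) = e^(−0.0658×1.64) = e^(−0.1079) = 0.8977; e^(−k₂τ) = e^(−4.576) = 0.01030.
C_D = 0.0658×2.98/(2.79−0.0658) × (0.8977−0.01030) = 0.07198×0.8874 = 0.06387 mol/L.
C_A = C_{A0}e^(−k₁τ) = 2.675 mol/L, so C_U = C_{A0}−C_A−C_D = 0.2410 mol/L; C_D/C_U = 0.265.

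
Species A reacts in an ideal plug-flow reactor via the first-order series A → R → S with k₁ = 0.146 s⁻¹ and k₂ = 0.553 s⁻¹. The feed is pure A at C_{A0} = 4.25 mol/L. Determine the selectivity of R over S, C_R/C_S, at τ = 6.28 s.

For first-order series with pure A initially, C_R(τ) = k₁C_{A0}/(k₂−k₁)·(e^(−k₁τ) − e^(−k₂τ)).
e^(−k₁τ) = e^(−0.146×6.28) = e^(−0.9169) = 0.3998; e^(−k₂τ) = e^(−3.473) = 0.03103.
C_R = 0.146×4.25/(0.553−0.146) × (0.3998−0.03103) = 1.525×0.3687 = 0.5622 mol/L.
C_A = C_{A0}e^(−k₁τ) = 1.699 mol/L, so C_S = C_{A0}−C_A−C_R = 1.989 mol/L; C_R/C_S = 0.283.

0.283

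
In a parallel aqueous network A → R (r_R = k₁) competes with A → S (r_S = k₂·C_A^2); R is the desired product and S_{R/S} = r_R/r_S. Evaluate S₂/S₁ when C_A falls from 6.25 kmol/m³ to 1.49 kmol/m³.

S_{R/S} = (k₁/k₂)·C_A^-2, so S₂/S₁ = (C_{A,2}/C_{A,1})^-2.
= (1.49/6.25)^(-2) = (0.2384)^(-2) = 17.6.

17.6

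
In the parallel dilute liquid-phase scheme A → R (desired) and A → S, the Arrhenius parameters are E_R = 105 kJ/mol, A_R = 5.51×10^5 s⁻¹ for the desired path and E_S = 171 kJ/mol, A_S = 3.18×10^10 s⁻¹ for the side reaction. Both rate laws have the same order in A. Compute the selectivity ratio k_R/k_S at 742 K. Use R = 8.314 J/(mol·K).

Since both paths have the same order in A, the concentration cancels and S_{R/S} = k_R/k_S = (A_R/A_S)·exp[(E_S−E_R)/(RT)].
(E_S−E_R)/(RT) = (171−105)×10³/(8.314×742) = 66000/6169 = 10.70.
k_R/k_S = (5.51×10^5/3.18×10^10)·exp(10.70) = 1.733×10^-5 × 44297 = 0.768.

0.768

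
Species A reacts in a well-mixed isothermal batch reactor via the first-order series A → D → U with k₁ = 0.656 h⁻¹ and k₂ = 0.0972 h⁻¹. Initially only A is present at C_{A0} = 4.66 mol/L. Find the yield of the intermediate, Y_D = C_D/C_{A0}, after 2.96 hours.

0.712

The intermediate concentration in a first-order A→B→C sequence is C_D = k₁C_{A0}(e^(−k₁t) − e^(−k₂t))/(k₂−k₁).
e^(−k₁t) = e^(−0.656×2.96) = e^(−1.942) = 0.1435; e^(−k₂t) = e^(−0.2877) = 0.7500.
C_D = 0.656×4.66/(0.0972−0.656) × (0.1435−0.7500) = (-5.471)×(-0.6065) = 3.318 mol/L.
Y_D = C_D/C_{A0} = 3.318/4.66 = 0.712.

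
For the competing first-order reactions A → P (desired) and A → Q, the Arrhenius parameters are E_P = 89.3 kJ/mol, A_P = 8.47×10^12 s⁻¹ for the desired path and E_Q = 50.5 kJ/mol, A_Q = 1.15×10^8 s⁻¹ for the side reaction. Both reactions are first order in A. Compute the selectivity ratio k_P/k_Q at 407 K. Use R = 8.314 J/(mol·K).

0.772

With equal orders, S_{P/Q} = k_P/k_Q = (A_P/A_Q)·exp[(E_Q−E_P)/(RT)].
(E_Q−E_P)/(RT) = (50.5−89.3)×10³/(8.314×407) = -38800/3384 = -11.47.
k_P/k_Q = (8.47×10^12/1.15×10^8)·exp(-11.47) = 73652 × 1.048×10^-5 = 0.772.
Since E_P > E_Q, raising the temperature improves selectivity toward P.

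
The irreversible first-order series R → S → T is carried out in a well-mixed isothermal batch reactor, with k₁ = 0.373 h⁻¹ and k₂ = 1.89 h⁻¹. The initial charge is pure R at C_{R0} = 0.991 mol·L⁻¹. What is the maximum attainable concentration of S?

At the optimum, C_{S,max}/C_{R0} = (k₁/k₂)^[k₂/(k₂−k₁)].
= (0.373/1.89)^(1.89/(1.89−0.373)) = (0.1974)^(1.246) = 0.1324.
C_{S,max} = 0.1324×0.991 = 0.131 mol·L⁻¹.

0.131 mol·L⁻¹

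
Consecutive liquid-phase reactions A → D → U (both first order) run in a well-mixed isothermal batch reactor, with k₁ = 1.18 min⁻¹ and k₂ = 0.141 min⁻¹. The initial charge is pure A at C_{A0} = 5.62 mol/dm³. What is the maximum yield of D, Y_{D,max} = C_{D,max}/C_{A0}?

0.750

Evaluating C_D at t_opt = ln(k₂/k₁)/(k₂−k₁) gives C_{D,max}/C_{A0} = (k₁/k₂)^[k₂/(k₂−k₁)].
= (1.18/0.141)^(0.141/(0.141−1.18)) = (8.369)^(-0.1357) = 0.7495.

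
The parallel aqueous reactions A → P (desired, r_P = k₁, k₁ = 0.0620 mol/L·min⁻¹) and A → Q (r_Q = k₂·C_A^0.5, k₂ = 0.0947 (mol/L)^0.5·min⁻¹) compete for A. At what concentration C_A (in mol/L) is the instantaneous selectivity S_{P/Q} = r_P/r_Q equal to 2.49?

S_{P/Q} = (k₁/k₂)·C_A^-0.5 ⇒ C_A = (S·k₂/k₁)^(-2).
= (2.49×0.0947/0.0620)^(-2) = (3.803)^(-2) = 0.0691 mol/L.

0.0691 mol/L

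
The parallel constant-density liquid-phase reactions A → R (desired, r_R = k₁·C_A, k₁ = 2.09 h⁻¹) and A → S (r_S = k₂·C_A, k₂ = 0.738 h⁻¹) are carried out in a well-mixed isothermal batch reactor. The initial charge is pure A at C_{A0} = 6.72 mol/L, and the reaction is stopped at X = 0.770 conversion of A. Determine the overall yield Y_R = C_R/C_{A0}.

0.569

C_A = C_{A0}(1−X) = 1.546 mol/L.
Both paths are first order in A, so the instantaneous fraction to R is constant: dC_R/d(−C_A) = k₁/(k₁+k₂) = 0.7390.
C_R = 0.7390·(C_{A0}−C_A) = 0.7390×5.174 = 3.82 mol/L.
Y_R = C_R/C_{A0} = 3.824/6.72 = 0.569.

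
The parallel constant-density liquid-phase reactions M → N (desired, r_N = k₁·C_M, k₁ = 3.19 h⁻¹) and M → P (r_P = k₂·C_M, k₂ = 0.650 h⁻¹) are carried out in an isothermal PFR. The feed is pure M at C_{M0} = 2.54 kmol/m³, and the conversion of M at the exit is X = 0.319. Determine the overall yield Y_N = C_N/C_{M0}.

0.265

C_M = C_{M0}(1−X) = 1.730 kmol/m³.
Both paths are first order in M, so the instantaneous fraction to N is constant: dC_N/d(−C_M) = k₁/(k₁+k₂) = 0.8307.
C_N = 0.8307·(C_{M0}−C_M) = 0.8307×0.8103 = 0.673 kmol/m³.
Y_N = C_N/C_{M0} = 0.6731/2.54 = 0.265.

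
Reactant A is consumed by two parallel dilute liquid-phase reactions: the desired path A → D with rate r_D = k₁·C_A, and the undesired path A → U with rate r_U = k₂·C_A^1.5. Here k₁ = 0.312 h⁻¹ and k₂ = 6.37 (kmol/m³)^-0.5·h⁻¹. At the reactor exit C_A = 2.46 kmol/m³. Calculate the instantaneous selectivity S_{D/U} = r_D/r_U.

0.0312

S_{D/U} = r_D/r_U = (k₁·C_A)/(k₂·C_A^1.5) = (k₁/k₂)·C_A^-0.5.
= (0.312×2.460) / (6.37×2.460^1.5) = 0.7675/24.58 = 0.0312.
The undesired path is higher order in A, so low C_A (CSTR or dilute feed) favours D.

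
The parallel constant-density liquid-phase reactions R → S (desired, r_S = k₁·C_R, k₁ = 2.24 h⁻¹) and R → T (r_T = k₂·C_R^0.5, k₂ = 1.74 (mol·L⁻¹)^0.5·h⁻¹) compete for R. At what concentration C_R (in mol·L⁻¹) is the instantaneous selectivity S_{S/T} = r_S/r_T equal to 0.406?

0.0995 mol·L⁻¹

S_{S/T} = (k₁/k₂)·C_R^0.5 ⇒ C_R = (S·k₂/k₁)^(2).
= (0.406×1.74/2.24)^(2) = (0.3154)^(2) = 0.0995 mol·L⁻¹.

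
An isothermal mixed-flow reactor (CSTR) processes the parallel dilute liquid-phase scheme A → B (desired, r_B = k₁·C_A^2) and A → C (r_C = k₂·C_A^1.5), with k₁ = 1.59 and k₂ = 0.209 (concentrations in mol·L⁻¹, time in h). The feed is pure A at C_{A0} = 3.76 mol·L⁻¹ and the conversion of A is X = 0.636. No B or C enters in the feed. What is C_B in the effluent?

Exit C_A = C_{A0}(1−X) = 3.76×0.364 = 1.369 mol·L⁻¹.
Rates in a CSTR are evaluated at the outlet concentration: r_B = 1.59×1.369^2 = 2.978, r_C = 0.209×1.369^1.5 = 0.3346.
Fraction of consumed A going to B: r_B/(r_B+r_C) = 0.8990.
C_B = 0.8990·C_{A0}·X = 0.8990×3.76×0.636 = 2.15 mol·L⁻¹.

2.15 mol·L⁻¹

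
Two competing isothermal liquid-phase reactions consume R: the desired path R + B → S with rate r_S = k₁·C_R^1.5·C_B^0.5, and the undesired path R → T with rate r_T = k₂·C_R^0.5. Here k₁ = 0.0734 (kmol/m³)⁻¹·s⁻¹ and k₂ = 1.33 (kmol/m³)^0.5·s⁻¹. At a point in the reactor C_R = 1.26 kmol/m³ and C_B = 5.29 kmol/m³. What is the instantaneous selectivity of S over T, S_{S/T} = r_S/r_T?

0.160

S_{S/T} = r_S/r_T = (k₁·C_R^1.5·C_B^0.5)/(k₂·C_R^0.5) = (k₁/k₂)·C_R·C_B^0.5.
= (0.0734×1.260^1.5×5.290^0.5) / (1.33×1.260^0.5) = 0.2388/1.493 = 0.160.
Since the desired path is higher order in R, keeping C_R high (PFR or concentrated feed) favours S.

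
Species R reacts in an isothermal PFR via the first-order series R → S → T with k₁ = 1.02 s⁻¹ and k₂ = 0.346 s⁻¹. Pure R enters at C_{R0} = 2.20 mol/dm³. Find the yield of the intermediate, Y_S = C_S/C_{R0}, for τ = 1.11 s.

0.543

For first-order series with pure R initially, C_S(τ) = k₁C_{R0}/(k₂−k₁)·(e^(−k₁τ) − e^(−k₂τ)).
e^(−k₁τ) = e^(−1.02×1.11) = e^(−1.132) = 0.3223; e^(−k₂τ) = e^(−0.3841) = 0.6811.
C_S = 1.02×2.20/(0.346−1.02) × (0.3223−0.6811) = (-3.329)×(-0.3588) = 1.194 mol/dm³.
Y_S = C_S/C_{R0} = 1.194/2.20 = 0.543.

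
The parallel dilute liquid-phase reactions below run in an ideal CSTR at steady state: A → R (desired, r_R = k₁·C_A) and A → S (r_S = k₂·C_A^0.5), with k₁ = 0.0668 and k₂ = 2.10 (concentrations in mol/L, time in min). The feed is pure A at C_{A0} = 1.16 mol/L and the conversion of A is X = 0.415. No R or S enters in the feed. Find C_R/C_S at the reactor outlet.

Exit C_A = C_{A0}(1−X) = 1.16×0.585 = 0.6786 mol/L.
Rates in a CSTR are evaluated at the outlet concentration: r_R = 0.0668×0.6786 = 0.04533, r_S = 2.10×0.6786^0.5 = 1.730.
Overall selectivity = C_R/C_S = r_Rτ/(r_Sτ) = r_R/r_S = 0.0262.

0.0262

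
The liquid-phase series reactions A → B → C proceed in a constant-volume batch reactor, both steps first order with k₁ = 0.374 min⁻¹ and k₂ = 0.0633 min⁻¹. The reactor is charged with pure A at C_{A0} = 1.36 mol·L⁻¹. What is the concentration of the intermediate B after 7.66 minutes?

The intermediate concentration in a first-order A→B→C sequence is C_B = k₁C_{A0}(e^(−k₁t) − e^(−k₂t))/(k₂−k₁).
e^(−k₁t) = e^(−0.374×7.66) = e^(−2.865) = 0.05699; e^(−k₂t) = e^(−0.4849) = 0.6158.
C_B = 0.374×1.36/(0.0633−0.374) × (0.05699−0.6158) = (-1.637)×(-0.5588) = 0.9148 mol·L⁻¹.

0.915 mol·L⁻¹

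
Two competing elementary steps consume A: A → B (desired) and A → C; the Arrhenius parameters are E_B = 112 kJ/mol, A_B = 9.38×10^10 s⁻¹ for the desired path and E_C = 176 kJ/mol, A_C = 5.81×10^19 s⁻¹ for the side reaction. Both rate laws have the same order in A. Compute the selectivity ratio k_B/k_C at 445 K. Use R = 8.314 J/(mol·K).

k_B/k_C = (A_B/A_C)·exp[−(E_B−E_C)/(RT)] = (A_B/A_C)·exp[(E_C−E_B)/(RT)].
(E_C−E_B)/(RT) = (176−112)×10³/(8.314×445) = 64000/3700 = 17.30.
k_B/k_C = (9.38×10^10/5.81×10^19)·exp(17.30) = 1.614×10^-9 × 3.256×10^7 = 0.0526.

0.0526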